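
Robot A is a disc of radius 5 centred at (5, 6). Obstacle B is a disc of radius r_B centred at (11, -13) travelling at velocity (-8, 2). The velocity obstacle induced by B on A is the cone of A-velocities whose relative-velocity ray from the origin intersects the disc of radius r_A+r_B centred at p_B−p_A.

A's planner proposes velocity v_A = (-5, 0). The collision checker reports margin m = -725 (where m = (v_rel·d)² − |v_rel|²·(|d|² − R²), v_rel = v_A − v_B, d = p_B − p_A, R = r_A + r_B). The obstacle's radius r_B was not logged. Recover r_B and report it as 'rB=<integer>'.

m = -725
d = (6, -19);  v_rel = (3, -2),  |v_rel|² = 13
v_rel×d = (3)·(-19) − (-2)·(6) = -45
since m = R²·13 − (-45)²:  R² = (2025 + -725) / 13 = 100
R = √100 = 10  ⇒  r_B = 10 − 5 = 5

rB=5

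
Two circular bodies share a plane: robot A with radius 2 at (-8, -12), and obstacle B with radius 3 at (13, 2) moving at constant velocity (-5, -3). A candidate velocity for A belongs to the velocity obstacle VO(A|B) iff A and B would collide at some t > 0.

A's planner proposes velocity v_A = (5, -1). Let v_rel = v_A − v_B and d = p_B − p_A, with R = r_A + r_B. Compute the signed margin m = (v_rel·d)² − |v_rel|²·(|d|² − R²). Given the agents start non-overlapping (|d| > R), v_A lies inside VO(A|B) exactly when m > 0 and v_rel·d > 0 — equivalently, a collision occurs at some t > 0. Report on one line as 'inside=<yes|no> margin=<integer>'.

d = (21, 14),  |d|² = 637;  R = 2+3 = 5,  c = 637−5² = 612
v_rel = (10, 2),  |v_rel|² = 104;  v_rel·d = (10)·(21) + (2)·(14) = 238
104·t² − 476·t + 612 = 0  ⇒  m = 238² − 104·612 = -7004
m = -7004 < 0,  v_rel·d = 238 > 0  ⇒  outside

inside=no margin=-7004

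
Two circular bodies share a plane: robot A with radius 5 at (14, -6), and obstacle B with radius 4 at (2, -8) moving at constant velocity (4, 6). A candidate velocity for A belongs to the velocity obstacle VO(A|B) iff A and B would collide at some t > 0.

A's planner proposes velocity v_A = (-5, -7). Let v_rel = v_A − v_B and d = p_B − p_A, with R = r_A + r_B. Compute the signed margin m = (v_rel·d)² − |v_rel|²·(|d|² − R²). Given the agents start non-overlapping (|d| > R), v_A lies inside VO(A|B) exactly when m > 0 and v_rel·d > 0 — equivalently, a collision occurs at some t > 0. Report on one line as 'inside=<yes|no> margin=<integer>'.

d = (-12, -2),  |d|² = 148;  R = 5+4 = 9,  c = 148−9² = 67
v_rel = (-9, -13),  |v_rel|² = 250;  v_rel·d = (-9)·(-12) + (-13)·(-2) = 134
250·t² − 268·t + 67 = 0  ⇒  m = 134² − 250·67 = 1206
m = 1206 > 0,  v_rel·d = 134 > 0  ⇒  inside

inside=yes margin=1206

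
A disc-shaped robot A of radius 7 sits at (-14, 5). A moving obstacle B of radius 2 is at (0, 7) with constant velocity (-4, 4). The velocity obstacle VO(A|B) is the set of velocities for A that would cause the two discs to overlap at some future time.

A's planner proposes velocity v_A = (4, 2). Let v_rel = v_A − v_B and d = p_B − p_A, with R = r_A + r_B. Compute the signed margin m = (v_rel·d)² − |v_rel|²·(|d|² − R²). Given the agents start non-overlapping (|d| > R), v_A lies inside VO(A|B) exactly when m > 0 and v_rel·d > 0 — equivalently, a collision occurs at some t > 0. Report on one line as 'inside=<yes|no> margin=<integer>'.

d = (14, 2),  |d|² = 200;  R = 7+2 = 9,  c = 200−9² = 119
v_rel = (8, -2),  |v_rel|² = 68;  v_rel·d = (8)·(14) + (-2)·(2) = 108
68·t² − 216·t + 119 = 0  ⇒  m = 108² − 68·119 = 3572
m = 3572 > 0,  v_rel·d = 108 > 0  ⇒  inside

inside=yes margin=3572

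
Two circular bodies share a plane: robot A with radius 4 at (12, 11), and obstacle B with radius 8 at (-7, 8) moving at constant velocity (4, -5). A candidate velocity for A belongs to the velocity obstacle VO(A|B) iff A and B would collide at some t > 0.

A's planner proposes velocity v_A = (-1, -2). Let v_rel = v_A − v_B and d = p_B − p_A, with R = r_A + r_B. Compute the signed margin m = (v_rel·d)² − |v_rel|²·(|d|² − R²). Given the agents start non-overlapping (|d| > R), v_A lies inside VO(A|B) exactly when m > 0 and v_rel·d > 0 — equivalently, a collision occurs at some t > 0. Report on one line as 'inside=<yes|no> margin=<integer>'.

d = (-19, -3),  |d|² = 370;  R = 4+8 = 12,  c = 370−12² = 226
v_rel = (-5, 3),  |v_rel|² = 34;  v_rel·d = (-5)·(-19) + (3)·(-3) = 86
34·t² − 172·t + 226 = 0  ⇒  m = 86² − 34·226 = -288
m = -288 < 0,  v_rel·d = 86 > 0  ⇒  outside

inside=no margin=-288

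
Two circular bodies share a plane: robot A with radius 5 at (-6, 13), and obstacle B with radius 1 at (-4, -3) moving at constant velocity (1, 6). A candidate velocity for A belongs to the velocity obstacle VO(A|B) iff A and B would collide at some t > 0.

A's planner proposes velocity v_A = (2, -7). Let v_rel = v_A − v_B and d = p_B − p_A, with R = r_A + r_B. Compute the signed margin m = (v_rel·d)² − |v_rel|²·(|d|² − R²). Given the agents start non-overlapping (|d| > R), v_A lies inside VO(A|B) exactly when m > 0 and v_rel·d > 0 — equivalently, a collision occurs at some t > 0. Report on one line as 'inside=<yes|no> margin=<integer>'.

d = (2, -16),  |d|² = 260;  R = 5+1 = 6,  c = 260−6² = 224
v_rel = (1, -13),  |v_rel|² = 170;  v_rel·d = (1)·(2) + (-13)·(-16) = 210
170·t² − 420·t + 224 = 0  ⇒  m = 210² − 170·224 = 6020
m = 6020 > 0,  v_rel·d = 210 > 0  ⇒  inside

inside=yes margin=6020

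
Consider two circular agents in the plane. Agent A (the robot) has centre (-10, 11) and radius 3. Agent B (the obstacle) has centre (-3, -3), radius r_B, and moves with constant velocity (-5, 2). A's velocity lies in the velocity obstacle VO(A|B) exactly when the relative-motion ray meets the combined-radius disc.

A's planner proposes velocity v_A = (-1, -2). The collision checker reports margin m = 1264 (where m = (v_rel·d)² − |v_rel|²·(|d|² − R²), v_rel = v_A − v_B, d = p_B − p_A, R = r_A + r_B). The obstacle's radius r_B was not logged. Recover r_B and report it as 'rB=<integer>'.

m = 1264
d = (7, -14);  v_rel = (4, -4),  |v_rel|² = 32
v_rel×d = (4)·(-14) − (-4)·(7) = -28
since m = R²·32 − (-28)²:  R² = (784 + 1264) / 32 = 64
R = √64 = 8  ⇒  r_B = 8 − 3 = 5

rB=5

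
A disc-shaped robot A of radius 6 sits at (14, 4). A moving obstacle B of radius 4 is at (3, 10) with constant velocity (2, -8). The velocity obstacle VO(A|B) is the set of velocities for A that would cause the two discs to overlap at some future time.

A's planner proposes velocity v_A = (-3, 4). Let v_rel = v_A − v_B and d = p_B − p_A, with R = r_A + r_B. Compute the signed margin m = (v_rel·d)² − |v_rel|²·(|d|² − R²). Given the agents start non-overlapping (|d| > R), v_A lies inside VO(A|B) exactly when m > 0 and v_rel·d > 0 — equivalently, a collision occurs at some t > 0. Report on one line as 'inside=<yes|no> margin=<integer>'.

d = (-11, 6),  |d|² = 157;  R = 6+4 = 10,  c = 157−10² = 57
v_rel = (-5, 12),  |v_rel|² = 169;  v_rel·d = (-5)·(-11) + (12)·(6) = 127
169·t² − 254·t + 57 = 0  ⇒  m = 127² − 169·57 = 6496
m = 6496 > 0,  v_rel·d = 127 > 0  ⇒  inside

inside=yes margin=6496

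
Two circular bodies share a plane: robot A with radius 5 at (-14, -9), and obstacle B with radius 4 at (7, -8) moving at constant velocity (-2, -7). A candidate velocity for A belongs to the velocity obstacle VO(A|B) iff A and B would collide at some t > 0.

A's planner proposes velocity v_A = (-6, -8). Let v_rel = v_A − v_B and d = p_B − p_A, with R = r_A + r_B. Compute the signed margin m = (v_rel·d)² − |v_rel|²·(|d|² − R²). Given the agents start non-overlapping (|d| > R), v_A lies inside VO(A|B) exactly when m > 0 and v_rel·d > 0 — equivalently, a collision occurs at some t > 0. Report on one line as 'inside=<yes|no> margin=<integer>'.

d = (21, 1),  |d|² = 442;  R = 5+4 = 9,  c = 442−9² = 361
v_rel = (-4, -1),  |v_rel|² = 17;  v_rel·d = (-4)·(21) + (-1)·(1) = -85
17·t² + 170·t + 361 = 0  ⇒  m = (-85)² − 17·361 = 1088
m = 1088 > 0,  v_rel·d = -85 < 0  ⇒  outside

inside=no margin=1088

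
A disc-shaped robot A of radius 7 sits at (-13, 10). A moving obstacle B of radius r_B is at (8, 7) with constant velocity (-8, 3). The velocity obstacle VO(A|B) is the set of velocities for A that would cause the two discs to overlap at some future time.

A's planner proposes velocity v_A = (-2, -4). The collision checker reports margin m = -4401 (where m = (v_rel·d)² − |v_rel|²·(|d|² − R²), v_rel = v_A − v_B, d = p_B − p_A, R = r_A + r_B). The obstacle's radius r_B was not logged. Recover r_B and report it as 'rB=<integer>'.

m = -4401
d = (21, -3);  v_rel = (6, -7),  |v_rel|² = 85
v_rel×d = (6)·(-3) − (-7)·(21) = 129
since m = R²·85 − 129²:  R² = (16641 + -4401) / 85 = 144
R = √144 = 12  ⇒  r_B = 12 − 7 = 5

rB=5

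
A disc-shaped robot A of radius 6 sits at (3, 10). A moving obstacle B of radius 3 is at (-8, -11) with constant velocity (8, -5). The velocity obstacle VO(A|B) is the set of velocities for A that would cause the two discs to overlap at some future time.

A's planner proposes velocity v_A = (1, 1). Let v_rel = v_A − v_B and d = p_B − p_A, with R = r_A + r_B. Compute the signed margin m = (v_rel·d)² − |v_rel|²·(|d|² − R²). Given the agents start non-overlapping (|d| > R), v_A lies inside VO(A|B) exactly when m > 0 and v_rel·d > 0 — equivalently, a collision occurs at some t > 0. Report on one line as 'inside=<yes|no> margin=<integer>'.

d = (-11, -21),  |d|² = 562;  R = 6+3 = 9,  c = 562−9² = 481
v_rel = (-7, 6),  |v_rel|² = 85;  v_rel·d = (-7)·(-11) + (6)·(-21) = -49
85·t² + 98·t + 481 = 0  ⇒  m = (-49)² − 85·481 = -38484
m = -38484 < 0,  v_rel·d = -49 < 0  ⇒  outside

inside=no margin=-38484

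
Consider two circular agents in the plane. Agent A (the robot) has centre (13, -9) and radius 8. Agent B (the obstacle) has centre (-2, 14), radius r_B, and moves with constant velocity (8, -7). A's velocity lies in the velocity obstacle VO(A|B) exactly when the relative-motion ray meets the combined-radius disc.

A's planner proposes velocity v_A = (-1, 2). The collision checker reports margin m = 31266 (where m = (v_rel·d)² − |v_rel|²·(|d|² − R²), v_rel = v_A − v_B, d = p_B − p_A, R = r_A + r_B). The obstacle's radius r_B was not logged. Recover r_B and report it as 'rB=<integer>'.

m = 31266
d = (-15, 23);  v_rel = (-9, 9),  |v_rel|² = 162
v_rel×d = (-9)·(23) − (9)·(-15) = -72
since m = R²·162 − (-72)²:  R² = (5184 + 31266) / 162 = 225
R = √225 = 15  ⇒  r_B = 15 − 8 = 7

rB=7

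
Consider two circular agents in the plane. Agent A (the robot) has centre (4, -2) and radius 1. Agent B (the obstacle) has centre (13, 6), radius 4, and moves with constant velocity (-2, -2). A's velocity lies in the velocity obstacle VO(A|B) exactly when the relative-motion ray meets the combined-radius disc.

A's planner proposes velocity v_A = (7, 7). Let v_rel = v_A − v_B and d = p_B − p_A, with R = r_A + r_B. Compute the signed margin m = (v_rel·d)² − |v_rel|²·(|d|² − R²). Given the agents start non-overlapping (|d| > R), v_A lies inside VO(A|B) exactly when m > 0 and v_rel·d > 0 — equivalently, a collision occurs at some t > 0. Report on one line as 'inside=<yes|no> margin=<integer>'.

d = (9, 8),  |d|² = 145;  R = 1+4 = 5,  c = 145−5² = 120
v_rel = (9, 9),  |v_rel|² = 162;  v_rel·d = (9)·(9) + (9)·(8) = 153
162·t² − 306·t + 120 = 0  ⇒  m = 153² − 162·120 = 3969
m = 3969 > 0,  v_rel·d = 153 > 0  ⇒  inside

inside=yes margin=3969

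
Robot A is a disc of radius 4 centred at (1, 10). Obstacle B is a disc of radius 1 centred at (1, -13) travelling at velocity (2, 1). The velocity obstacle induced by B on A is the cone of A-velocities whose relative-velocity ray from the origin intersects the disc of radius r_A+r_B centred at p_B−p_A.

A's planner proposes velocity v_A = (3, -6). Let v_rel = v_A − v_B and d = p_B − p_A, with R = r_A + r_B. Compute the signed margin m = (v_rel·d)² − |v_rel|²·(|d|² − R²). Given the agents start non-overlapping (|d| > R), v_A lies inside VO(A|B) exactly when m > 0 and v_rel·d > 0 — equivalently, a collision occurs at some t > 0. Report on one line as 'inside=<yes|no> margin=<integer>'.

d = (0, -23),  |d|² = 529;  R = 4+1 = 5,  c = 529−5² = 504
v_rel = (1, -7),  |v_rel|² = 50;  v_rel·d = (1)·(0) + (-7)·(-23) = 161
50·t² − 322·t + 504 = 0  ⇒  m = 161² − 50·504 = 721
m = 721 > 0,  v_rel·d = 161 > 0  ⇒  inside

inside=yes margin=721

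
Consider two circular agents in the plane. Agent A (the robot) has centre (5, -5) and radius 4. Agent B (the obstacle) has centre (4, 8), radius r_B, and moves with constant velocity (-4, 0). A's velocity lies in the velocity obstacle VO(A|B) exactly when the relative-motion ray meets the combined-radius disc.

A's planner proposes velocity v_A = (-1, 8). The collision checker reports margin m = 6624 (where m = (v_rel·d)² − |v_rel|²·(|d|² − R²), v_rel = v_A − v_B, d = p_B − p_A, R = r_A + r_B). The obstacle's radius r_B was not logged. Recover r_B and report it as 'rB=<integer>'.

m = 6624
d = (-1, 13);  v_rel = (3, 8),  |v_rel|² = 73
v_rel×d = (3)·(13) − (8)·(-1) = 47
since m = R²·73 − 47²:  R² = (2209 + 6624) / 73 = 121
R = √121 = 11  ⇒  r_B = 11 − 4 = 7

rB=7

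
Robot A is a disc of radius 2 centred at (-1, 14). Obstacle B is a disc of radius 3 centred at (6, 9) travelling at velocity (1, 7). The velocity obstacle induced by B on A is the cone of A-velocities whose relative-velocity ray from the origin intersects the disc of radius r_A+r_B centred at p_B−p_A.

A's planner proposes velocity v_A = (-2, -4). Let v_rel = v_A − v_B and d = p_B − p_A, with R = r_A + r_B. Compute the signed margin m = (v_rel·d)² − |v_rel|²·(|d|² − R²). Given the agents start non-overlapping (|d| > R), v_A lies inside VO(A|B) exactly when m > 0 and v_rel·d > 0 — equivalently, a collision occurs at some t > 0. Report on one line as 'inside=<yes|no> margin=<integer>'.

d = (7, -5),  |d|² = 74;  R = 2+3 = 5,  c = 74−5² = 49
v_rel = (-3, -11),  |v_rel|² = 130;  v_rel·d = (-3)·(7) + (-11)·(-5) = 34
130·t² − 68·t + 49 = 0  ⇒  m = 34² − 130·49 = -5214
m = -5214 < 0,  v_rel·d = 34 > 0  ⇒  outside

inside=no margin=-5214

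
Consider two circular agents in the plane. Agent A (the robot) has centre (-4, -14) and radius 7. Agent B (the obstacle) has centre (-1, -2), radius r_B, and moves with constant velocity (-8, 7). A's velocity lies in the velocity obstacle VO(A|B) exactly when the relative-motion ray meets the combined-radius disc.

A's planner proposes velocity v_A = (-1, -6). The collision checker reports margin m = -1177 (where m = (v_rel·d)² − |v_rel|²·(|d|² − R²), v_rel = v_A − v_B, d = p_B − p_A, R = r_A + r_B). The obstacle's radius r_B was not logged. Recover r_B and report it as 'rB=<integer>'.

m = -1177
d = (3, 12);  v_rel = (7, -13),  |v_rel|² = 218
v_rel×d = (7)·(12) − (-13)·(3) = 123
since m = R²·218 − 123²:  R² = (15129 + -1177) / 218 = 64
R = √64 = 8  ⇒  r_B = 8 − 7 = 1

rB=1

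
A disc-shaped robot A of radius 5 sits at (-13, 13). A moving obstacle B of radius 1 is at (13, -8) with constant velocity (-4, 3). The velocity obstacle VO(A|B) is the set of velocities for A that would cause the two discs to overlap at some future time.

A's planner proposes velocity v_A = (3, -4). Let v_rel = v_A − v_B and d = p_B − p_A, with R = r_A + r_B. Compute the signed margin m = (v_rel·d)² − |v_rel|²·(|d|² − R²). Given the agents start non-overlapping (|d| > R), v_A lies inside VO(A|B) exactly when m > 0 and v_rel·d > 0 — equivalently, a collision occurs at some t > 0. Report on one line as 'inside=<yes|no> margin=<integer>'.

d = (26, -21),  |d|² = 1117;  R = 5+1 = 6,  c = 1117−6² = 1081
v_rel = (7, -7),  |v_rel|² = 98;  v_rel·d = (7)·(26) + (-7)·(-21) = 329
98·t² − 658·t + 1081 = 0  ⇒  m = 329² − 98·1081 = 2303
m = 2303 > 0,  v_rel·d = 329 > 0  ⇒  inside

inside=yes margin=2303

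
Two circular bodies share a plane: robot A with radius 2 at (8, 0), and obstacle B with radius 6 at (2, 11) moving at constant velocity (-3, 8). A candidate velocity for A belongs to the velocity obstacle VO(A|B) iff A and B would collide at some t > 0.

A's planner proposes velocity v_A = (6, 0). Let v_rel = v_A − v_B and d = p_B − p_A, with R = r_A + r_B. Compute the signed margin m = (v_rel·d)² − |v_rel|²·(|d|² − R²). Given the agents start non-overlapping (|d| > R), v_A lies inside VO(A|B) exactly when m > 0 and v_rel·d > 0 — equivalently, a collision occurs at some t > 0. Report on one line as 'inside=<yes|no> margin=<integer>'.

d = (-6, 11),  |d|² = 157;  R = 2+6 = 8,  c = 157−8² = 93
v_rel = (9, -8),  |v_rel|² = 145;  v_rel·d = (9)·(-6) + (-8)·(11) = -142
145·t² + 284·t + 93 = 0  ⇒  m = (-142)² − 145·93 = 6679
m = 6679 > 0,  v_rel·d = -142 < 0  ⇒  outside

inside=no margin=6679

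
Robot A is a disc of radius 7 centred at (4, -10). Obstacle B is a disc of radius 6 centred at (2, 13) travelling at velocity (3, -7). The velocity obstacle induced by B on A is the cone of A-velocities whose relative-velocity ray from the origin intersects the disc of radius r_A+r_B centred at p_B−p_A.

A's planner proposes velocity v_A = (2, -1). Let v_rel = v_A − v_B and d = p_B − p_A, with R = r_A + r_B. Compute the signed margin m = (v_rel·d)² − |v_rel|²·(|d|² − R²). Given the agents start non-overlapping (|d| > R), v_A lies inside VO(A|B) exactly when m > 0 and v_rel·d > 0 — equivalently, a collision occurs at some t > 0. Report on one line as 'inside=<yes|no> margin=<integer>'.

d = (-2, 23),  |d|² = 533;  R = 7+6 = 13,  c = 533−13² = 364
v_rel = (-1, 6),  |v_rel|² = 37;  v_rel·d = (-1)·(-2) + (6)·(23) = 140
37·t² − 280·t + 364 = 0  ⇒  m = 140² − 37·364 = 6132
m = 6132 > 0,  v_rel·d = 140 > 0  ⇒  inside

inside=yes margin=6132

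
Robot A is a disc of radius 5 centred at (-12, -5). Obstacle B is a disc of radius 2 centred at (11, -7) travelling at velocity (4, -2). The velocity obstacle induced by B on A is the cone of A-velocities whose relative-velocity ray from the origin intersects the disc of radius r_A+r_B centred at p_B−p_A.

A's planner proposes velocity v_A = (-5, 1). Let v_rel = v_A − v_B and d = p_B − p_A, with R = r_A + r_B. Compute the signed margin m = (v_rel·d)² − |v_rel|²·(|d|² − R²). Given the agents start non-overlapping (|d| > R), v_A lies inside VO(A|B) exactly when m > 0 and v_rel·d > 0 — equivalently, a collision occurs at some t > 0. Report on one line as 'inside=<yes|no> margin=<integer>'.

d = (23, -2),  |d|² = 533;  R = 5+2 = 7,  c = 533−7² = 484
v_rel = (-9, 3),  |v_rel|² = 90;  v_rel·d = (-9)·(23) + (3)·(-2) = -213
90·t² + 426·t + 484 = 0  ⇒  m = (-213)² − 90·484 = 1809
m = 1809 > 0,  v_rel·d = -213 < 0  ⇒  outside

inside=no margin=1809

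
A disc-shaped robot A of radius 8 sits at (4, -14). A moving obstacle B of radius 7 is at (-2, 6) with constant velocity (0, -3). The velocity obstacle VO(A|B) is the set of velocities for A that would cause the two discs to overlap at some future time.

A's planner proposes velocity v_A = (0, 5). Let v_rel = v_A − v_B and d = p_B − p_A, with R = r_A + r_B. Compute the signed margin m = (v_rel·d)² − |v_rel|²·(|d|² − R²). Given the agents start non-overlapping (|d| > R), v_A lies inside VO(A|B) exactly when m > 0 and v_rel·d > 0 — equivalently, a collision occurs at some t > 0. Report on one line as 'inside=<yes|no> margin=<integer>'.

d = (-6, 20),  |d|² = 436;  R = 8+7 = 15,  c = 436−15² = 211
v_rel = (0, 8),  |v_rel|² = 64;  v_rel·d = (0)·(-6) + (8)·(20) = 160
64·t² − 320·t + 211 = 0  ⇒  m = 160² − 64·211 = 12096
m = 12096 > 0,  v_rel·d = 160 > 0  ⇒  inside

inside=yes margin=12096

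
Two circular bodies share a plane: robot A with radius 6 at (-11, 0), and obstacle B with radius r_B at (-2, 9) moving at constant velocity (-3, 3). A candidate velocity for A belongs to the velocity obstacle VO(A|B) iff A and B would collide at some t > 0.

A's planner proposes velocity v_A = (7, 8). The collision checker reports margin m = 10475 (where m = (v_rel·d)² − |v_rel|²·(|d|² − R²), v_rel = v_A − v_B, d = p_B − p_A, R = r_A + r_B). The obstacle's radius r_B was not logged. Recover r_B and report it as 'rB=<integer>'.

m = 10475
d = (9, 9);  v_rel = (10, 5),  |v_rel|² = 125
v_rel×d = (10)·(9) − (5)·(9) = 45
since m = R²·125 − 45²:  R² = (2025 + 10475) / 125 = 100
R = √100 = 10  ⇒  r_B = 10 − 6 = 4

rB=4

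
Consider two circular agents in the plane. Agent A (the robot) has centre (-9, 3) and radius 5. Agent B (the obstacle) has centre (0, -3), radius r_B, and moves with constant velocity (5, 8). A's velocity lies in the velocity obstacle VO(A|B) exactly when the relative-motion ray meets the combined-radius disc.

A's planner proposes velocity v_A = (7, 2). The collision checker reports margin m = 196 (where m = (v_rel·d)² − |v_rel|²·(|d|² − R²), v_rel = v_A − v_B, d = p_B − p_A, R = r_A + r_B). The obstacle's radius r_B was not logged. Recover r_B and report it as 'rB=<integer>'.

m = 196
d = (9, -6);  v_rel = (2, -6),  |v_rel|² = 40
v_rel×d = (2)·(-6) − (-6)·(9) = 42
since m = R²·40 − 42²:  R² = (1764 + 196) / 40 = 49
R = √49 = 7  ⇒  r_B = 7 − 5 = 2

rB=2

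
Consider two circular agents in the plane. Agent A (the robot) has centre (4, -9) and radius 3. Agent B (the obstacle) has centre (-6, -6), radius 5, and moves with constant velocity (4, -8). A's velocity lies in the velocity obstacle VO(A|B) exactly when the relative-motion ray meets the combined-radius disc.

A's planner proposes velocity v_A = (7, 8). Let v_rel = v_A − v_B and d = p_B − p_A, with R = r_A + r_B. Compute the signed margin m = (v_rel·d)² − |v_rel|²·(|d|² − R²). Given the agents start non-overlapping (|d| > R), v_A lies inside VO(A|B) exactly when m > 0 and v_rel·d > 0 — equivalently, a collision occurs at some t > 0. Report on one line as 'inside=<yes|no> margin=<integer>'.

d = (-10, 3),  |d|² = 109;  R = 3+5 = 8,  c = 109−8² = 45
v_rel = (3, 16),  |v_rel|² = 265;  v_rel·d = (3)·(-10) + (16)·(3) = 18
265·t² − 36·t + 45 = 0  ⇒  m = 18² − 265·45 = -11601
m = -11601 < 0,  v_rel·d = 18 > 0  ⇒  outside

inside=no margin=-11601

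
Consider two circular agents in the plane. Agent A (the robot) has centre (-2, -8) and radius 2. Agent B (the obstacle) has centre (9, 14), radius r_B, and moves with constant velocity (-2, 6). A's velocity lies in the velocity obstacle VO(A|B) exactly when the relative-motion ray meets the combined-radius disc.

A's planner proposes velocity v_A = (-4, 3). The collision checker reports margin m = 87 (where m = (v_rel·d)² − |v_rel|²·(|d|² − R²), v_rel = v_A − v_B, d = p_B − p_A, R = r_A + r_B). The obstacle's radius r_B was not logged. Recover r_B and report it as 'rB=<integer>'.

m = 87
d = (11, 22);  v_rel = (-2, -3),  |v_rel|² = 13
v_rel×d = (-2)·(22) − (-3)·(11) = -11
since m = R²·13 − (-11)²:  R² = (121 + 87) / 13 = 16
R = √16 = 4  ⇒  r_B = 4 − 2 = 2

rB=2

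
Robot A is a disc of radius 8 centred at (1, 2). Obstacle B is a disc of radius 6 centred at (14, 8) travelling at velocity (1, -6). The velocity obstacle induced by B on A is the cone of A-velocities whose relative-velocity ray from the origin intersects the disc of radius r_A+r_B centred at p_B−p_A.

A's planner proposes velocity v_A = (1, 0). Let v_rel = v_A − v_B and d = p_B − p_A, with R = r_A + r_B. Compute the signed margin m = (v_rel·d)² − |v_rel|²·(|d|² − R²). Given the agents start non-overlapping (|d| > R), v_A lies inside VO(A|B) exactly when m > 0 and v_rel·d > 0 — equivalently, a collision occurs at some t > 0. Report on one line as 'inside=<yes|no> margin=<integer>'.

d = (13, 6),  |d|² = 205;  R = 8+6 = 14,  c = 205−14² = 9
v_rel = (0, 6),  |v_rel|² = 36;  v_rel·d = (0)·(13) + (6)·(6) = 36
36·t² − 72·t + 9 = 0  ⇒  m = 36² − 36·9 = 972
m = 972 > 0,  v_rel·d = 36 > 0  ⇒  inside

inside=yes margin=972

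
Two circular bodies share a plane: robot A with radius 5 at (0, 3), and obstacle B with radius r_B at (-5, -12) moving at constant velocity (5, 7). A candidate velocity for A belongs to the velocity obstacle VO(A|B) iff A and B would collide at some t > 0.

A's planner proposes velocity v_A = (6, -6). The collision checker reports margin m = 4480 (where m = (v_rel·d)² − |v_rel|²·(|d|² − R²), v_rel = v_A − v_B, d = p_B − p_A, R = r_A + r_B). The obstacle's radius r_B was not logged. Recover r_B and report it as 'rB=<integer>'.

m = 4480
d = (-5, -15);  v_rel = (1, -13),  |v_rel|² = 170
v_rel×d = (1)·(-15) − (-13)·(-5) = -80
since m = R²·170 − (-80)²:  R² = (6400 + 4480) / 170 = 64
R = √64 = 8  ⇒  r_B = 8 − 5 = 3

rB=3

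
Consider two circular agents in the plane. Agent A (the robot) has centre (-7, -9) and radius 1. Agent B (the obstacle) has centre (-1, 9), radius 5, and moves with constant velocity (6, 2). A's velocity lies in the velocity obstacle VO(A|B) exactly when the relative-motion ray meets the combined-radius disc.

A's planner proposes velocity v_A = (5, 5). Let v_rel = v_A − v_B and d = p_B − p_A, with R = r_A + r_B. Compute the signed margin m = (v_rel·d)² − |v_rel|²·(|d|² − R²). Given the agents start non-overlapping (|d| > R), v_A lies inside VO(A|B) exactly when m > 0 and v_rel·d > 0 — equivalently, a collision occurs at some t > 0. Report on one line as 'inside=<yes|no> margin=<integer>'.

d = (6, 18),  |d|² = 360;  R = 1+5 = 6,  c = 360−6² = 324
v_rel = (-1, 3),  |v_rel|² = 10;  v_rel·d = (-1)·(6) + (3)·(18) = 48
10·t² − 96·t + 324 = 0  ⇒  m = 48² − 10·324 = -936
m = -936 < 0,  v_rel·d = 48 > 0  ⇒  outside

inside=no margin=-936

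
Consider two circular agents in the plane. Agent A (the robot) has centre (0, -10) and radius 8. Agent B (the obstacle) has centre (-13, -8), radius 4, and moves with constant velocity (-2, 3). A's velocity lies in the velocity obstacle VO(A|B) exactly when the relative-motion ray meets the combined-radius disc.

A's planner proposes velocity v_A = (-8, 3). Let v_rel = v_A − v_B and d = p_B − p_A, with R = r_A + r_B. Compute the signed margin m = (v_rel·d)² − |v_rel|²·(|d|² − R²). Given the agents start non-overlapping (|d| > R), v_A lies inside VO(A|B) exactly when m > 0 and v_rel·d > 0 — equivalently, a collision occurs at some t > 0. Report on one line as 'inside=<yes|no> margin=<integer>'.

d = (-13, 2),  |d|² = 173;  R = 8+4 = 12,  c = 173−12² = 29
v_rel = (-6, 0),  |v_rel|² = 36;  v_rel·d = (-6)·(-13) + (0)·(2) = 78
36·t² − 156·t + 29 = 0  ⇒  m = 78² − 36·29 = 5040
m = 5040 > 0,  v_rel·d = 78 > 0  ⇒  inside

inside=yes margin=5040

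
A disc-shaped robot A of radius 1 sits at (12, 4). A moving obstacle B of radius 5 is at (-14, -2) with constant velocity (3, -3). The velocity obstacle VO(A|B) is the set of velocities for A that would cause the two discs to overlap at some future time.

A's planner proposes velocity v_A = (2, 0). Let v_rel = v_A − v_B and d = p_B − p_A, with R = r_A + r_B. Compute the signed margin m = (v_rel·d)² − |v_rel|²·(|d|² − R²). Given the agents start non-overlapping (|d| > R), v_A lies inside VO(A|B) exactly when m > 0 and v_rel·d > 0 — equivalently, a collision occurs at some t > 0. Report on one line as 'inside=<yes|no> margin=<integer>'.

d = (-26, -6),  |d|² = 712;  R = 1+5 = 6,  c = 712−6² = 676
v_rel = (-1, 3),  |v_rel|² = 10;  v_rel·d = (-1)·(-26) + (3)·(-6) = 8
10·t² − 16·t + 676 = 0  ⇒  m = 8² − 10·676 = -6696
m = -6696 < 0,  v_rel·d = 8 > 0  ⇒  outside

inside=no margin=-6696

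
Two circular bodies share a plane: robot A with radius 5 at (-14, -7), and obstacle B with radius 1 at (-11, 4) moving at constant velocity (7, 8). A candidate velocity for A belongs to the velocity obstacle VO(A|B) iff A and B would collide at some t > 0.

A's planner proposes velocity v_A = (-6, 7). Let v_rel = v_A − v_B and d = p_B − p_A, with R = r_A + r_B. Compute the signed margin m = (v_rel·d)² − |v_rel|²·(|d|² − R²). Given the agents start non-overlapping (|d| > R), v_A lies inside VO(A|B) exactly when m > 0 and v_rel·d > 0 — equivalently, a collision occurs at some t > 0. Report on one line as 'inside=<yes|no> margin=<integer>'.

d = (3, 11),  |d|² = 130;  R = 5+1 = 6,  c = 130−6² = 94
v_rel = (-13, -1),  |v_rel|² = 170;  v_rel·d = (-13)·(3) + (-1)·(11) = -50
170·t² + 100·t + 94 = 0  ⇒  m = (-50)² − 170·94 = -13480
m = -13480 < 0,  v_rel·d = -50 < 0  ⇒  outside

inside=no margin=-13480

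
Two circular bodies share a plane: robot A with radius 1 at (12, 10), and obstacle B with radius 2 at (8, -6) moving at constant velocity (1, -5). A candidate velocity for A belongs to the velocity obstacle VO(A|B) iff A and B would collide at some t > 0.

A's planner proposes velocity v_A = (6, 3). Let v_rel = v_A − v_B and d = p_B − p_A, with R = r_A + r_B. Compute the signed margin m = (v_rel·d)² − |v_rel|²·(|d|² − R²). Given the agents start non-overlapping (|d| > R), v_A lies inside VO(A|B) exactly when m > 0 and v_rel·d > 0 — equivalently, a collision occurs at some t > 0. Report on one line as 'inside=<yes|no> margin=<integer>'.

d = (-4, -16),  |d|² = 272;  R = 1+2 = 3,  c = 272−3² = 263
v_rel = (5, 8),  |v_rel|² = 89;  v_rel·d = (5)·(-4) + (8)·(-16) = -148
89·t² + 296·t + 263 = 0  ⇒  m = (-148)² − 89·263 = -1503
m = -1503 < 0,  v_rel·d = -148 < 0  ⇒  outside

inside=no margin=-1503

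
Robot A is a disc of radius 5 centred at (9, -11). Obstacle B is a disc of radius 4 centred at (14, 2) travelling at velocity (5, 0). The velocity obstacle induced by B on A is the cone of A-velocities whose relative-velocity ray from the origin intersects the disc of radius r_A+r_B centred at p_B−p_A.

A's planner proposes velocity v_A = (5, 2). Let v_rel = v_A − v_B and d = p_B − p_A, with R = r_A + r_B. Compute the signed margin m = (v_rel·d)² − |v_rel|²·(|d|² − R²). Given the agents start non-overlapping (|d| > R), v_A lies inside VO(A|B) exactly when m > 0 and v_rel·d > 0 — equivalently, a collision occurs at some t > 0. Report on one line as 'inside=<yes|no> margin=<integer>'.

d = (5, 13),  |d|² = 194;  R = 5+4 = 9,  c = 194−9² = 113
v_rel = (0, 2),  |v_rel|² = 4;  v_rel·d = (0)·(5) + (2)·(13) = 26
4·t² − 52·t + 113 = 0  ⇒  m = 26² − 4·113 = 224
m = 224 > 0,  v_rel·d = 26 > 0  ⇒  inside

inside=yes margin=224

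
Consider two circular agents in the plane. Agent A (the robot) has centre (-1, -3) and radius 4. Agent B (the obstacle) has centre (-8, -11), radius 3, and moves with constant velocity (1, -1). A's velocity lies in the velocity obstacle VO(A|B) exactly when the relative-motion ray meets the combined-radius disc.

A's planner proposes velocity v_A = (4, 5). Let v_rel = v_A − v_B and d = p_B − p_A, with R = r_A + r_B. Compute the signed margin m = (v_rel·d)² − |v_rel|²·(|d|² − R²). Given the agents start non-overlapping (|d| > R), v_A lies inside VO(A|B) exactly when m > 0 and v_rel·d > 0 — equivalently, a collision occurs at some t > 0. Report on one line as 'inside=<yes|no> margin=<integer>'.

d = (-7, -8),  |d|² = 113;  R = 4+3 = 7,  c = 113−7² = 64
v_rel = (3, 6),  |v_rel|² = 45;  v_rel·d = (3)·(-7) + (6)·(-8) = -69
45·t² + 138·t + 64 = 0  ⇒  m = (-69)² − 45·64 = 1881
m = 1881 > 0,  v_rel·d = -69 < 0  ⇒  outside

inside=no margin=1881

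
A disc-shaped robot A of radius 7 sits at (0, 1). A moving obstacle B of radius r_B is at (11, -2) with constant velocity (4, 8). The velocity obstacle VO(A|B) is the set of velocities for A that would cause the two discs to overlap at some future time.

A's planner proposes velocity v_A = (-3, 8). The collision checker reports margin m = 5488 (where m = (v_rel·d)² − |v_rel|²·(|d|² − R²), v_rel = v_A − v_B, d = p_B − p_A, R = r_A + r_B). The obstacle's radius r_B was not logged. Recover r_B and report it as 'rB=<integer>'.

m = 5488
d = (11, -3);  v_rel = (-7, 0),  |v_rel|² = 49
v_rel×d = (-7)·(-3) − (0)·(11) = 21
since m = R²·49 − 21²:  R² = (441 + 5488) / 49 = 121
R = √121 = 11  ⇒  r_B = 11 − 7 = 4

rB=4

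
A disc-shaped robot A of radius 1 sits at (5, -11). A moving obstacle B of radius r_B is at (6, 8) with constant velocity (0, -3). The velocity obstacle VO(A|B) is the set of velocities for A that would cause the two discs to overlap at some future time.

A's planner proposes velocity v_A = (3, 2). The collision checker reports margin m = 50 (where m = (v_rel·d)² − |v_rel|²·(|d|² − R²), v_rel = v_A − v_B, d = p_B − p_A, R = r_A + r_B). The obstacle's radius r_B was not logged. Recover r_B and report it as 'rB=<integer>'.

m = 50
d = (1, 19);  v_rel = (3, 5),  |v_rel|² = 34
v_rel×d = (3)·(19) − (5)·(1) = 52
since m = R²·34 − 52²:  R² = (2704 + 50) / 34 = 81
R = √81 = 9  ⇒  r_B = 9 − 1 = 8

rB=8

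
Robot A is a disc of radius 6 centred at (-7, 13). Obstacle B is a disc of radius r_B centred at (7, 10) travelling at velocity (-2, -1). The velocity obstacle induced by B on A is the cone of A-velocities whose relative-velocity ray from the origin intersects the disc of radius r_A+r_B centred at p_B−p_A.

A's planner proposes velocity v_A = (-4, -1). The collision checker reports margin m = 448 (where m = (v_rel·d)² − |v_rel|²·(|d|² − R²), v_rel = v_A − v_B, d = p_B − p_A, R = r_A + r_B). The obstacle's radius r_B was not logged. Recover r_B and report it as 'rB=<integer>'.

m = 448
d = (14, -3);  v_rel = (-2, 0),  |v_rel|² = 4
v_rel×d = (-2)·(-3) − (0)·(14) = 6
since m = R²·4 − 6²:  R² = (36 + 448) / 4 = 121
R = √121 = 11  ⇒  r_B = 11 − 6 = 5

rB=5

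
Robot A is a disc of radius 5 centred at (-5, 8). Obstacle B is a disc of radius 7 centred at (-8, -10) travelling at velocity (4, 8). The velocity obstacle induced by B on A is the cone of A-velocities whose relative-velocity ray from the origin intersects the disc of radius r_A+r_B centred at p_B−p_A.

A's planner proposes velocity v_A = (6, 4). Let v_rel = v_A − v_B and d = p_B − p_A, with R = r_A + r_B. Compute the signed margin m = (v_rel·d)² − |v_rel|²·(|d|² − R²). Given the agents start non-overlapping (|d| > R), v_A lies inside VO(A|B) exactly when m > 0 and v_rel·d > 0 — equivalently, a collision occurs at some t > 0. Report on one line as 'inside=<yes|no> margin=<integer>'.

d = (-3, -18),  |d|² = 333;  R = 5+7 = 12,  c = 333−12² = 189
v_rel = (2, -4),  |v_rel|² = 20;  v_rel·d = (2)·(-3) + (-4)·(-18) = 66
20·t² − 132·t + 189 = 0  ⇒  m = 66² − 20·189 = 576
m = 576 > 0,  v_rel·d = 66 > 0  ⇒  inside

inside=yes margin=576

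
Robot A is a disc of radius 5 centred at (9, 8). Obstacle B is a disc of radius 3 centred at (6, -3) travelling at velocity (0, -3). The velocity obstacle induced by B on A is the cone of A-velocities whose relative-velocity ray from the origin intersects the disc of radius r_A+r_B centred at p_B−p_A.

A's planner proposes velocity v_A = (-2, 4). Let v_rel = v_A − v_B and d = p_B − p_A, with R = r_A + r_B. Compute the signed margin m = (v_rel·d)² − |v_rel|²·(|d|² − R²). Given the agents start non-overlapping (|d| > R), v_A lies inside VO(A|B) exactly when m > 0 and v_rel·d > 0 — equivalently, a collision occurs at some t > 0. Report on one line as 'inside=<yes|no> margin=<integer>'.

d = (-3, -11),  |d|² = 130;  R = 5+3 = 8,  c = 130−8² = 66
v_rel = (-2, 7),  |v_rel|² = 53;  v_rel·d = (-2)·(-3) + (7)·(-11) = -71
53·t² + 142·t + 66 = 0  ⇒  m = (-71)² − 53·66 = 1543
m = 1543 > 0,  v_rel·d = -71 < 0  ⇒  outside

inside=no margin=1543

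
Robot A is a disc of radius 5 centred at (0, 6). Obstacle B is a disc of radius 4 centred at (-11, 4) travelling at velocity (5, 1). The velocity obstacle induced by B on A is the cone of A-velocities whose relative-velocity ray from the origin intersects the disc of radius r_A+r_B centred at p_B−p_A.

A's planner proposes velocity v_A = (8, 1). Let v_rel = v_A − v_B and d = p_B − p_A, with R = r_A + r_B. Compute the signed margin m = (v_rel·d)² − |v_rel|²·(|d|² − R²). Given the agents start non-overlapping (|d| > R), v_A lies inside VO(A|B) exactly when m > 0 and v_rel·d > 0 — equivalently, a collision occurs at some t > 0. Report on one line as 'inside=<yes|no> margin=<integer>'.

d = (-11, -2),  |d|² = 125;  R = 5+4 = 9,  c = 125−9² = 44
v_rel = (3, 0),  |v_rel|² = 9;  v_rel·d = (3)·(-11) + (0)·(-2) = -33
9·t² + 66·t + 44 = 0  ⇒  m = (-33)² − 9·44 = 693
m = 693 > 0,  v_rel·d = -33 < 0  ⇒  outside

inside=no margin=693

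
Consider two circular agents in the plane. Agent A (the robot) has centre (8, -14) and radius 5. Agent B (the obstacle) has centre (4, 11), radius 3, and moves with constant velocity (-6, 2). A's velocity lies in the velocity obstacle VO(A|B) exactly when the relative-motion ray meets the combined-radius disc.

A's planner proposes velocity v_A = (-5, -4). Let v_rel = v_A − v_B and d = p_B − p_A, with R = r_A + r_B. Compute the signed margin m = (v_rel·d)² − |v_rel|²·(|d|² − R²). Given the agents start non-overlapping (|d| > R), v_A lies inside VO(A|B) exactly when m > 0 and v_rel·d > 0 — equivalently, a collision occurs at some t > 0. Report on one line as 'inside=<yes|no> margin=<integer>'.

d = (-4, 25),  |d|² = 641;  R = 5+3 = 8,  c = 641−8² = 577
v_rel = (1, -6),  |v_rel|² = 37;  v_rel·d = (1)·(-4) + (-6)·(25) = -154
37·t² + 308·t + 577 = 0  ⇒  m = (-154)² − 37·577 = 2367
m = 2367 > 0,  v_rel·d = -154 < 0  ⇒  outside

inside=no margin=2367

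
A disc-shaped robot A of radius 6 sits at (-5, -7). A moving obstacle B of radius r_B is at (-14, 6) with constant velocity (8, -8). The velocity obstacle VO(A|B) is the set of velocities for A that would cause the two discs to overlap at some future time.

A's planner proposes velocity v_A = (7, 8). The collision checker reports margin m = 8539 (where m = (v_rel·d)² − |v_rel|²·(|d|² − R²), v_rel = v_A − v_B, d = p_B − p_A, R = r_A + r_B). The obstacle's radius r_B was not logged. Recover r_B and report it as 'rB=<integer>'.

m = 8539
d = (-9, 13);  v_rel = (-1, 16),  |v_rel|² = 257
v_rel×d = (-1)·(13) − (16)·(-9) = 131
since m = R²·257 − 131²:  R² = (17161 + 8539) / 257 = 100
R = √100 = 10  ⇒  r_B = 10 − 6 = 4

rB=4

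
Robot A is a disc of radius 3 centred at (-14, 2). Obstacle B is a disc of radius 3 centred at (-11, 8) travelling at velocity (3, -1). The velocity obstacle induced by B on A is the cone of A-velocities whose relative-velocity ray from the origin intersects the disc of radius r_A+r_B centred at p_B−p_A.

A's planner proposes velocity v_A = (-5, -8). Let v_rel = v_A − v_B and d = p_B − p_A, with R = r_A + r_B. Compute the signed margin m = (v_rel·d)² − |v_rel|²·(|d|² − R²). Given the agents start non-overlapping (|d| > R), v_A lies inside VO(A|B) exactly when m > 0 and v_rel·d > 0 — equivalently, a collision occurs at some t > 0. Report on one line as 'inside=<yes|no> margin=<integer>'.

d = (3, 6),  |d|² = 45;  R = 3+3 = 6,  c = 45−6² = 9
v_rel = (-8, -7),  |v_rel|² = 113;  v_rel·d = (-8)·(3) + (-7)·(6) = -66
113·t² + 132·t + 9 = 0  ⇒  m = (-66)² − 113·9 = 3339
m = 3339 > 0,  v_rel·d = -66 < 0  ⇒  outside

inside=no margin=3339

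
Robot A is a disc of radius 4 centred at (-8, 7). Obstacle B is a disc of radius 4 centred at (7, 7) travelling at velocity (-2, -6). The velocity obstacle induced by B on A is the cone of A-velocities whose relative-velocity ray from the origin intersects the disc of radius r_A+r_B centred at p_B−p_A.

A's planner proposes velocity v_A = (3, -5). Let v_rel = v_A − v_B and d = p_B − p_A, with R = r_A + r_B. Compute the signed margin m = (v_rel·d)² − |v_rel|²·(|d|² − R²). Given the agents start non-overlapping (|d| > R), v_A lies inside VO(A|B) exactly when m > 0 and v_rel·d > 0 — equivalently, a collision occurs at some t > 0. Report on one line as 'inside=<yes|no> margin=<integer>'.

d = (15, 0),  |d|² = 225;  R = 4+4 = 8,  c = 225−8² = 161
v_rel = (5, 1),  |v_rel|² = 26;  v_rel·d = (5)·(15) + (1)·(0) = 75
26·t² − 150·t + 161 = 0  ⇒  m = 75² − 26·161 = 1439
m = 1439 > 0,  v_rel·d = 75 > 0  ⇒  inside

inside=yes margin=1439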